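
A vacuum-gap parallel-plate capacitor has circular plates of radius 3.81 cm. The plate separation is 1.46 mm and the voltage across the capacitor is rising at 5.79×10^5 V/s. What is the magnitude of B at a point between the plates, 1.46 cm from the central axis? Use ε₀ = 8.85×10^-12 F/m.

3.22×10^-11 T

dE/dt = (dV/dt)/d = 3.966×10^8 V/(m·s); I_d = ε₀(πR²)(dE/dt) = (8.85×10^-12)(4.560×10^-3)(3.966×10^8) = 1.601×10^-5 A.
∮B·dl = μ₀ I_d,enc with I_d,enc = I_d r²/R² = 2.351×10^-6 A; so B = μ₀ I_d,enc/(2πr) = 3.22×10^-11 T.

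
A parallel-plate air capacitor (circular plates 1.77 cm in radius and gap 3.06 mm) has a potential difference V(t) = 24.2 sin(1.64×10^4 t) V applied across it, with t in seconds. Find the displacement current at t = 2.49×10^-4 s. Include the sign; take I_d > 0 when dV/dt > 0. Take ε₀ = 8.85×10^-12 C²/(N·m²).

dV/dt = (24.2)(1.64×10^4)·cos(4.0836) = -2.334×10^5 V/s.
I_d = C dV/dt with C = ε₀A/d = (8.85×10^-12)(9.842×10^-4)/(3.06×10^-3) = 2.846×10^-12 F, so I_d = (2.846×10^-12)(-2.334×10^5) = -6.64×10^-7 A.

-6.64×10^-7 A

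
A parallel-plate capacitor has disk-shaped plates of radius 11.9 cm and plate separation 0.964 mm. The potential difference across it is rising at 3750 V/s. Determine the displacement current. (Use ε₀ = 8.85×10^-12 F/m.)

1.53×10^-6 A

C = ε₀A/d = (8.85×10^-12)(0.04449)/(9.64×10^-4) = 4.084×10^-10 F.
I_d = C dV/dt = (4.084×10^-10)(3750) = 1.53×10^-6 A.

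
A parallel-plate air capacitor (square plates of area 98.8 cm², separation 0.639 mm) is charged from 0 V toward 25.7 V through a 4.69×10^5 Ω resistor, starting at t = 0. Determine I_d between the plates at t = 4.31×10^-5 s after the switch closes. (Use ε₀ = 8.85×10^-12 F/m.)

2.80×10^-5 A

C = ε₀A/d = (8.85×10^-12)(9.88×10^-3)/(6.39×10^-4) = 1.368×10^-10 F, so τ = RC = 6.416×10^-5 s.
The conduction current is I(t) = (V₀/R) e^(−t/τ), and the displacement current between the plates equals it.
t/τ = 0.6718; I_d = (25.7/4.69×10^5) · e^(−0.6718) = (5.480×10^-5)(0.5108) = 2.80×10^-5 A.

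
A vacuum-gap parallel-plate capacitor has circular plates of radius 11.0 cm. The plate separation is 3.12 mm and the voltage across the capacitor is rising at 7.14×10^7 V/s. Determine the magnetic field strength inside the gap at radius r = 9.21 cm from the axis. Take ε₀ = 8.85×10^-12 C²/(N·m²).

I_d = C dV/dt with C = ε₀πR²/d = 1.078×10^-10 F, so I_d = (1.078×10^-10)(7.14×10^7) = 7.697×10^-3 A.
∮B·dl = μ₀ I_d,enc with I_d,enc = I_d r²/R² = 5.396×10^-3 A; so B = μ₀ I_d,enc/(2πr) = 1.17×10^-8 T.

1.17×10^-8 T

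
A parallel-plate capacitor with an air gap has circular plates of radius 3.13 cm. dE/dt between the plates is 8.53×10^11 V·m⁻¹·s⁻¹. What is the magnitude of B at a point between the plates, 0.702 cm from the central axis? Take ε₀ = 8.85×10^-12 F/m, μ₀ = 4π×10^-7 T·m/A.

Total displacement current: I_d = ε₀(πR²)(dE/dt) = (8.85×10^-12)(3.078×10^-3)(8.53×10^11) = 0.02324 A.
For r < R the Ampère–Maxwell law gives B(2πr) = μ₀ I_d (r²/R²), so B = μ₀ I_d r/(2πR²) = (4π×10^-7)(0.02324)(7.02×10^-3)/(2π·0.0313²) = 3.33×10^-8 T.

3.33×10^-8 T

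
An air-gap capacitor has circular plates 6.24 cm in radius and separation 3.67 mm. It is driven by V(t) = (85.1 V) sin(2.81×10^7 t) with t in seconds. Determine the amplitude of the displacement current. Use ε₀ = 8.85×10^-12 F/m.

0.0705 A

C = ε₀A/d = (8.85×10^-12)(0.01223)/(3.67×10^-3) = 2.949×10^-11 F; ω = 2.81×10^7 rad/s.
I_d = C dV/dt, so |I_d|_max = C V₀ ω = (2.949×10^-11)(85.1)(2.81×10^7) = 0.0705 A.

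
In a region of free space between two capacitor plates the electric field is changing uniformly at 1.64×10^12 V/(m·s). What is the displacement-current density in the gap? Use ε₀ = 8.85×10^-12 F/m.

14.5 A/m²

J_d = ε₀ ∂E/∂t, so J_d = 14.5 A/m².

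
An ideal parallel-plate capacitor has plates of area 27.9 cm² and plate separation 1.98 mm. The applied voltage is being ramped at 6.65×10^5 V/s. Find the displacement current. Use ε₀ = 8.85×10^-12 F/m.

C = ε₀A/d = (8.85×10^-12)(2.79×10^-3)/(1.98×10^-3) = 1.247×10^-11 F.
I_d = C dV/dt = (1.247×10^-11)(6.65×10^5) = 8.29×10^-6 A.

8.29×10^-6 A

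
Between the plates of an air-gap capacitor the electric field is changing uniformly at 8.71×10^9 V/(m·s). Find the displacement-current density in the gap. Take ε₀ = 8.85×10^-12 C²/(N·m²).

0.0771 A/m²

The displacement-current density is ε₀ ∂E/∂t = (8.85×10^-12)(8.71×10^9) = 0.0771 A/m².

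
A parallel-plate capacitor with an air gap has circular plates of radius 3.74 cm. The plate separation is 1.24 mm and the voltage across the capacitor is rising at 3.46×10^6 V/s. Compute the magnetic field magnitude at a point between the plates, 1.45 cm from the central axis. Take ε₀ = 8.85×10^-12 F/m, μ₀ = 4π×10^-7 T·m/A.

With E = V/d, dE/dt = 2.790×10^9 V/(m·s) and πR² = 4.394×10^-3 m², giving I_d = ε₀ πR² dE/dt = 1.085×10^-4 A.
An Ampèrian loop of radius r encloses a fraction (r/R)² of I_d. Then B·2πr = μ₀ I_d (r/R)², giving B = μ₀ I_d r/(2πR²) = 2.25×10^-10 T.

2.25×10^-10 T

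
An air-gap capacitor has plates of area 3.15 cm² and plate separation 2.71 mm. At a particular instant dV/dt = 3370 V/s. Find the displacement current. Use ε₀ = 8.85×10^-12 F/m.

3.47×10^-9 A

The displacement current equals the charging current C dV/dt. With C = ε₀A/d = (8.85×10^-12)(3.15×10^-4)/(2.71×10^-3) = 1.029×10^-12 F, I_d = (1.029×10^-12)(3370) = 3.47×10^-9 A.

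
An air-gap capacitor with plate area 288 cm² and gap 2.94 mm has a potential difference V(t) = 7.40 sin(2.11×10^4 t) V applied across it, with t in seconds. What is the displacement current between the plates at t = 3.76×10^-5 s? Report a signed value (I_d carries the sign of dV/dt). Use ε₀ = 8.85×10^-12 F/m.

9.50×10^-6 A

dE/dt = (V₀ω/d)·cos(ωt) with ωt = 0.79336 rad: (7.40)(2.11×10^4)(0.7015)/(2.94×10^-3) = 3.726×10^7 V/(m·s).
I_d = ε₀ A dE/dt = (8.85×10^-12)(0.0288)(3.726×10^7) = 9.50×10^-6 A.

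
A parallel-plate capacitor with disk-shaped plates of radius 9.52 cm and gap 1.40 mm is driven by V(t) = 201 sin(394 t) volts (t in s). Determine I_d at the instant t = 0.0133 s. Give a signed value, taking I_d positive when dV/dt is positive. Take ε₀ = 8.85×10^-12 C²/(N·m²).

7.18×10^-6 A

C = ε₀A/d = (8.85×10^-12)(0.02847)/(1.40×10^-3) = 1.800×10^-10 F. dV/dt = V₀ω·cos(ωt); at ωt = 5.2402 rad this factor is 0.5036.
I_d = C dV/dt = (1.800×10^-10)(201)(394)(0.5036) = 7.18×10^-6 A.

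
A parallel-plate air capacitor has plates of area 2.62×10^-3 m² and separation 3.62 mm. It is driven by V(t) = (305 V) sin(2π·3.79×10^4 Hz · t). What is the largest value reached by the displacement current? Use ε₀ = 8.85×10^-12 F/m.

C = ε₀A/d = (8.85×10^-12)(2.62×10^-3)/(3.62×10^-3) = 6.405×10^-12 F; ω = 2πf = 2.381×10^5 rad/s.
I_d = C dV/dt, so |I_d|_max = C V₀ ω = (6.405×10^-12)(305)(2.381×10^5) = 4.65×10^-4 A.

4.65×10^-4 A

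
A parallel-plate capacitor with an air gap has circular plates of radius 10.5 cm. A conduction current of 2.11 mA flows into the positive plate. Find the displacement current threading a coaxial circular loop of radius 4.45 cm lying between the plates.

By continuity the displacement current in the gap matches the conduction current: I_d = 2.11×10^-3 A.
Through an area πr² the displacement current is I_d·(πr²/πR²) = I_d (r/R)² = 3.79×10^-4 A.

3.79×10^-4 A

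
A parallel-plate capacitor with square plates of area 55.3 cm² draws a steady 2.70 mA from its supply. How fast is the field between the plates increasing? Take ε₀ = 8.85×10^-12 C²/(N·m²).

The displacement current between the plates equals the conduction current, I_d = 2.70 mA.
Inverting I_d = ε₀ A dE/dt gives dE/dt = 2.70×10^-3 / (8.85×10^-12 · 5.53×10^-3) = 5.52×10^10 V/(m·s).

5.52×10^10 V/(m·s)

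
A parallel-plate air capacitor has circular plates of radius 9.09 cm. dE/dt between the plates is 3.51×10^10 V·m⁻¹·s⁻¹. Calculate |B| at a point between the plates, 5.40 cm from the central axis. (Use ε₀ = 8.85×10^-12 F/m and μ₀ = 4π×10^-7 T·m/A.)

I_d = ε₀ dΦ_E/dt = ε₀ πR² (dE/dt) = (8.85×10^-12)(0.02596)(3.51×10^10) = 8.064×10^-3 A through the full plate area.
∮B·dl = μ₀ I_d,enc with I_d,enc = I_d r²/R² = 2.846×10^-3 A; so B = μ₀ I_d,enc/(2πr) = 1.05×10^-8 T.

1.05×10^-8 T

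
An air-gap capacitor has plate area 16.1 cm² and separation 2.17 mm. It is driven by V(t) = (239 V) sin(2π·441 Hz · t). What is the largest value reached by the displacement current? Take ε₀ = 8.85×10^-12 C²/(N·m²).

4.35×10^-6 A

The displacement current equals the conduction current C dV/dt, which peaks at C V₀ ω.
With C = ε₀A/d = (8.85×10^-12)(1.61×10^-3)/(2.17×10^-3) = 6.566×10^-12 F and ω = 2πf = 2771 rad/s, I_d,max = (6.566×10^-12)(239)(2771) = 4.35×10^-6 A.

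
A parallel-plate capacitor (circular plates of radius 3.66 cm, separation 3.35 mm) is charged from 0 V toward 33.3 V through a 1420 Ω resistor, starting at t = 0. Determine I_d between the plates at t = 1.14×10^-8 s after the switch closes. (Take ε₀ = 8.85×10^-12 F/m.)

C = ε₀A/d = (8.85×10^-12)(4.208×10^-3)/(3.35×10^-3) = 1.112×10^-11 F and τ = RC = 1.579×10^-8 s. I_d in the gap equals the RC charging current.
I_d(t) = (V₀/R) e^(−t/τ) = 0.02345 · e^(−0.7220) = 0.0114 A.

0.0114 A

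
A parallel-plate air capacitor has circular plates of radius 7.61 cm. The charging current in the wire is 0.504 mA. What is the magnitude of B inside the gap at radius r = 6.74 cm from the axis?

Between the plates the displacement current equals the wire current: I_d = 0.504 mA = 5.04×10^-4 A.
For r < R the Ampère–Maxwell law gives B(2πr) = μ₀ I_d (r²/R²), so B = μ₀ I_d r/(2πR²) = (4π×10^-7)(5.04×10^-4)(0.0674)/(2π·0.0761²) = 1.17×10^-9 T.

1.17×10^-9 T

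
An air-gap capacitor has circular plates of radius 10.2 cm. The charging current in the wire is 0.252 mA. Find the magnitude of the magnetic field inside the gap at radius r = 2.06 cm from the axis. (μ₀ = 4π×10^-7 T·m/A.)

9.98×10^-11 T

By continuity the displacement current in the gap matches the conduction current: I_d = 2.52×10^-4 A.
For r < R the Ampère–Maxwell law gives B(2πr) = μ₀ I_d (r²/R²), so B = μ₀ I_d r/(2πR²) = (4π×10^-7)(2.52×10^-4)(0.0206)/(2π·0.102²) = 9.98×10^-11 T.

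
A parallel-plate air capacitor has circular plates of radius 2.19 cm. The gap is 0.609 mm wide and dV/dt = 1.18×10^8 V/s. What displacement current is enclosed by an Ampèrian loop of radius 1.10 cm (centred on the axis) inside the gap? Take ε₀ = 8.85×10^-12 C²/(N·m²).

With E = V/d, dE/dt = 1.938×10^11 V/(m·s) and πR² = 1.507×10^-3 m², giving I_d = ε₀ πR² dE/dt = 2.585×10^-3 A.
Through an area πr² the displacement current is I_d·(πr²/πR²) = I_d (r/R)² = 6.52×10^-4 A.

6.52×10^-4 A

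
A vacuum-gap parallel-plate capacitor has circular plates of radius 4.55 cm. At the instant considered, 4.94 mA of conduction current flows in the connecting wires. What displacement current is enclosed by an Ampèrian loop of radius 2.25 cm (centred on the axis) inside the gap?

By continuity the displacement current in the gap matches the conduction current: I_d = 4.94×10^-3 A.
The field is uniform, so I_d,enc = I_d (r/R)² = (4.94×10^-3)(2.25/4.55)² = 1.21×10^-3 A.

1.21×10^-3 A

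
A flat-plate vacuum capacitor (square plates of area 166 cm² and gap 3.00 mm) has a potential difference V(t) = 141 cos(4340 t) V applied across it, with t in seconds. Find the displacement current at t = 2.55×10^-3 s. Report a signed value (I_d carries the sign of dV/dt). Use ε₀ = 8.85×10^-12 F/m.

2.99×10^-5 A

C = ε₀A/d = (8.85×10^-12)(0.0166)/(3.00×10^-3) = 4.897×10^-11 F. dV/dt = V₀ω·−sin(ωt); at ωt = 11.067 rad this factor is 0.9975.
I_d = C dV/dt = (4.897×10^-11)(141)(4340)(0.9975) = 2.99×10^-5 A.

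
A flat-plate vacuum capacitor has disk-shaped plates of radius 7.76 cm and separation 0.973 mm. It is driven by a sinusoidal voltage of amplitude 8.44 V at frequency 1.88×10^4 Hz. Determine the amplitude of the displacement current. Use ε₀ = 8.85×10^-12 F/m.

The displacement current equals the conduction current C dV/dt, which peaks at C V₀ ω.
With C = ε₀A/d = (8.85×10^-12)(0.01892)/(9.73×10^-4) = 1.721×10^-10 F and ω = 2πf = 1.181×10^5 rad/s, I_d,max = (1.721×10^-10)(8.44)(1.181×10^5) = 1.72×10^-4 A.

1.72×10^-4 A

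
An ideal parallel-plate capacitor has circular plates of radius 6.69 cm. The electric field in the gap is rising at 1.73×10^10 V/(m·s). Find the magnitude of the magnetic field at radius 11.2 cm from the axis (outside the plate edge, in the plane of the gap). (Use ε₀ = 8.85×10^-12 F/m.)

3.84×10^-9 T

I_d = ε₀ dΦ_E/dt = ε₀ πR² (dE/dt) = (8.85×10^-12)(0.01406)(1.73×10^10) = 2.153×10^-3 A through the full plate area.
Outside the plates the loop encloses all of I_d, so B·2πr = μ₀ I_d and B = 3.84×10^-9 T.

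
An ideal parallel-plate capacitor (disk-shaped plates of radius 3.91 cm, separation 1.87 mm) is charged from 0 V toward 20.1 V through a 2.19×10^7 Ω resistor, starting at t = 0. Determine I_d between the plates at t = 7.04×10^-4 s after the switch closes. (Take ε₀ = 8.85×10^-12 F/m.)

2.23×10^-7 A

C = ε₀A/d = (8.85×10^-12)(4.803×10^-3)/(1.87×10^-3) = 2.273×10^-11 F and τ = RC = 4.978×10^-4 s. I_d in the gap equals the RC charging current.
I_d(t) = (V₀/R) e^(−t/τ) = 9.178×10^-7 · e^(−1.414) = 2.23×10^-7 A.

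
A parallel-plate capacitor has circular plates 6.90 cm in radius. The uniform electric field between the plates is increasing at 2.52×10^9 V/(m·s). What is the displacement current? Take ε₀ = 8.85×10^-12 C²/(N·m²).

With a uniform field, Φ_E = EA, so I_d = ε₀ A dE/dt = 3.34×10^-4 A.

3.34×10^-4 A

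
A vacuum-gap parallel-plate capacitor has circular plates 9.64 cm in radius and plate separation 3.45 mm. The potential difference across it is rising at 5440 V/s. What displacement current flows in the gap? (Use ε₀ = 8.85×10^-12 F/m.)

E = V/d so dE/dt = (dV/dt)/d = 1.577×10^6 V/(m·s), and I_d = ε₀ A dE/dt = (8.85×10^-12)(0.02919)(1.577×10^6) = 4.07×10^-7 A.

4.07×10^-7 A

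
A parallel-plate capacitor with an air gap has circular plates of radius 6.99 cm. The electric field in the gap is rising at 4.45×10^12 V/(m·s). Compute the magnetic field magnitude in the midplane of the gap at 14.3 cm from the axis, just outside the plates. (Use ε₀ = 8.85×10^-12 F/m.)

8.45×10^-7 T

Total displacement current: I_d = ε₀(πR²)(dE/dt) = (8.85×10^-12)(0.01535)(4.45×10^12) = 0.6045 A.
Outside the plates the loop encloses all of I_d, so B·2πr = μ₀ I_d and B = 8.45×10^-7 T.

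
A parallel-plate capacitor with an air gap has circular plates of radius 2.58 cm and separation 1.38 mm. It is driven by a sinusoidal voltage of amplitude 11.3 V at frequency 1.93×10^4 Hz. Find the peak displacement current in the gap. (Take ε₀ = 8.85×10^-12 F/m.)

1.84×10^-5 A

(dE/dt)_max = V₀ω/d = 9.933×10^8 V/(m·s); ω = 2πf = 1.213×10^5 rad/s.
I_d,max = ε₀ A (dE/dt)_max = (8.85×10^-12)(2.091×10^-3)(9.933×10^8) = 1.84×10^-5 A.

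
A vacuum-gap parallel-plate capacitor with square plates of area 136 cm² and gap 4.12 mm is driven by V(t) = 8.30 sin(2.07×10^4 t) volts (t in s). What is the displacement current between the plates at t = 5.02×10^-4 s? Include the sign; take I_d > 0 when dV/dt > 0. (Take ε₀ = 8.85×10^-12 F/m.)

dV/dt = (8.30)(2.07×10^4)·cos(10.3914) = -9.760×10^4 V/s.
I_d = C dV/dt with C = ε₀A/d = (8.85×10^-12)(0.0136)/(4.12×10^-3) = 2.921×10^-11 F, so I_d = (2.921×10^-11)(-9.760×10^4) = -2.85×10^-6 A.

-2.85×10^-6 A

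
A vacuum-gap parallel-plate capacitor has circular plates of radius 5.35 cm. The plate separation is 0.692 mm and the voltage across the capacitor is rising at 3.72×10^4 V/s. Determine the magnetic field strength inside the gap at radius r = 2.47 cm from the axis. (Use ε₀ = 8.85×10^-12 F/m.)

7.38×10^-12 T

I_d = C dV/dt with C = ε₀πR²/d = 1.150×10^-10 F, so I_d = (1.150×10^-10)(3.72×10^4) = 4.278×10^-6 A.
For r < R the Ampère–Maxwell law gives B(2πr) = μ₀ I_d (r²/R²), so B = μ₀ I_d r/(2πR²) = (4π×10^-7)(4.278×10^-6)(0.0247)/(2π·0.0535²) = 7.38×10^-12 T.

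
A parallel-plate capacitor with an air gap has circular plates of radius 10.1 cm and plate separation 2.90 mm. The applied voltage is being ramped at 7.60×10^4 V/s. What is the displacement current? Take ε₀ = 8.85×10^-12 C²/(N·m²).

E = V/d so dE/dt = (dV/dt)/d = 2.621×10^7 V/(m·s), and I_d = ε₀ A dE/dt = (8.85×10^-12)(0.03205)(2.621×10^7) = 7.43×10^-6 A.

7.43×10^-6 A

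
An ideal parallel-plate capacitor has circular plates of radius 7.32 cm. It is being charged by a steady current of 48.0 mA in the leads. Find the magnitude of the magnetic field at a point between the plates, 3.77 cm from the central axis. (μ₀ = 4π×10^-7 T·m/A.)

6.75×10^-8 T

Between the plates the displacement current equals the wire current: I_d = 48.0 mA = 0.0480 A.
∮B·dl = μ₀ I_d,enc with I_d,enc = I_d r²/R² = 0.01273 A; so B = μ₀ I_d,enc/(2πr) = 6.75×10^-8 T.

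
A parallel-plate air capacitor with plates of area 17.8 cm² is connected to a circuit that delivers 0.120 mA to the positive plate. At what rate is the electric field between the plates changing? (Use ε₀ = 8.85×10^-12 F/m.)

The displacement current between the plates equals the conduction current, I_d = 0.120 mA.
Since I_d = ε₀ A dE/dt, dE/dt = I_d/(ε₀A) = (1.20×10^-4)/((8.85×10^-12)(1.78×10^-3)) = 7.62×10^9 V/(m·s).

7.62×10^9 V/(m·s)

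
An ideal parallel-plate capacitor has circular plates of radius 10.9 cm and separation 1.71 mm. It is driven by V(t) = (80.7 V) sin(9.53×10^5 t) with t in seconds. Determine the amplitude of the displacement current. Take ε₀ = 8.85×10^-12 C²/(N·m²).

C = ε₀A/d = (8.85×10^-12)(0.03733)/(1.71×10^-3) = 1.932×10^-10 F; ω = 9.53×10^5 rad/s.
I_d = C dV/dt, so |I_d|_max = C V₀ ω = (1.932×10^-10)(80.7)(9.53×10^5) = 0.0149 A.

0.0149 A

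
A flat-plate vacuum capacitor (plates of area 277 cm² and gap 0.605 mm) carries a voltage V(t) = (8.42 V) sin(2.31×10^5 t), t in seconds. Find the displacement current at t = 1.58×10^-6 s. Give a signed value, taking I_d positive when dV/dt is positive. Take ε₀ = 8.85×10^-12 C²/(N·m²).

7.36×10^-4 A

dE/dt = (V₀ω/d)·cos(ωt) with ωt = 0.36498 rad: (8.42)(2.31×10^5)(0.9341)/(6.05×10^-4) = 3.003×10^9 V/(m·s).
I_d = ε₀ A dE/dt = (8.85×10^-12)(0.0277)(3.003×10^9) = 7.36×10^-4 A.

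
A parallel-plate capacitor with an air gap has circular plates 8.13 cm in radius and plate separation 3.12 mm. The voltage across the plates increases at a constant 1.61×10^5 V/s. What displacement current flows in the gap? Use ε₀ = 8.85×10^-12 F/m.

9.48×10^-6 A

The field between the plates is E = V/d, so dE/dt = (1.61×10^5)/(3.12×10^-3 m) = 5.160×10^7 V/(m·s).
I_d = ε₀ A (dE/dt) = (8.85×10^-12)(0.02076)(5.160×10^7) = 9.48×10^-6 A.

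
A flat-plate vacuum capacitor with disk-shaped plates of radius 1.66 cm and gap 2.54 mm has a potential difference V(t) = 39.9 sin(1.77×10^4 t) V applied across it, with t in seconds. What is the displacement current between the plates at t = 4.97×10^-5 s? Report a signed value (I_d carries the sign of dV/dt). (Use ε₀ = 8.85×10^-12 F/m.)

dV/dt = (39.9)(1.77×10^4)·cos(0.87969) = 4.501×10^5 V/s.
I_d = C dV/dt with C = ε₀A/d = (8.85×10^-12)(8.657×10^-4)/(2.54×10^-3) = 3.016×10^-12 F, so I_d = (3.016×10^-12)(4.501×10^5) = 1.36×10^-6 A.

1.36×10^-6 A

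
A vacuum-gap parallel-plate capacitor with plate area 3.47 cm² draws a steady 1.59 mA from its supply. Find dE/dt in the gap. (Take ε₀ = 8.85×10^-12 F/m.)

Charge continuity gives I_d = I = 1.59×10^-3 A between the plates.
Since I_d = ε₀ A dE/dt, dE/dt = I_d/(ε₀A) = (1.59×10^-3)/((8.85×10^-12)(3.47×10^-4)) = 5.18×10^11 V/(m·s).

5.18×10^11 V/(m·s)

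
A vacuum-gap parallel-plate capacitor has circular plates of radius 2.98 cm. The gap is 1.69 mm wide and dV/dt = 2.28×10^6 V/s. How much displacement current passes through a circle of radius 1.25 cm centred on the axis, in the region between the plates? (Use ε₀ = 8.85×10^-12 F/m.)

I_d = C dV/dt with C = ε₀πR²/d = 1.461×10^-11 F, so I_d = (1.461×10^-11)(2.28×10^6) = 3.331×10^-5 A.
The field is uniform, so I_d,enc = I_d (r/R)² = (3.331×10^-5)(1.25/2.98)² = 5.86×10^-6 A.

5.86×10^-6 A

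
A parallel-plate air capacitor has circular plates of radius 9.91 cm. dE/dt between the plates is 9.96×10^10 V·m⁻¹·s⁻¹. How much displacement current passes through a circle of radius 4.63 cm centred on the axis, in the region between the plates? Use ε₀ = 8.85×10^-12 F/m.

5.94×10^-3 A

Through the whole plate area (πR² = 0.03085 m²), I_d = ε₀ πR² dE/dt = 0.02719 A.
The field is uniform, so I_d,enc = I_d (r/R)² = (0.02719)(4.63/9.91)² = 5.94×10^-3 A.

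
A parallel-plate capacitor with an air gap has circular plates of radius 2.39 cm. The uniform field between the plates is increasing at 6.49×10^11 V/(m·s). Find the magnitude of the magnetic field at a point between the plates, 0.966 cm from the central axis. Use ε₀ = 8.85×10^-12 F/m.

3.49×10^-8 T

Through the whole plate area (πR² = 1.795×10^-3 m²), I_d = ε₀ πR² dE/dt = 0.01031 A.
∮B·dl = μ₀ I_d,enc with I_d,enc = I_d r²/R² = 1.684×10^-3 A; so B = μ₀ I_d,enc/(2πr) = 3.49×10^-8 T.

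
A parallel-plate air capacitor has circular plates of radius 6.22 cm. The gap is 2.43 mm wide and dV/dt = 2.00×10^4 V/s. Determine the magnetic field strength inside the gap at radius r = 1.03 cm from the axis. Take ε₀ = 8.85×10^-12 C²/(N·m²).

4.71×10^-13 T

dE/dt = (dV/dt)/d = 8.230×10^6 V/(m·s); I_d = ε₀(πR²)(dE/dt) = (8.85×10^-12)(0.01215)(8.230×10^6) = 8.850×10^-7 A.
For r < R the Ampère–Maxwell law gives B(2πr) = μ₀ I_d (r²/R²), so B = μ₀ I_d r/(2πR²) = (4π×10^-7)(8.850×10^-7)(0.0103)/(2π·0.0622²) = 4.71×10^-13 T.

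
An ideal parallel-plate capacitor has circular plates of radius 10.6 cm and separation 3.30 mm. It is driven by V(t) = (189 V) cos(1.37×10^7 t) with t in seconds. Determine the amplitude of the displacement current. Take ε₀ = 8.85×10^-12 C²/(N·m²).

0.245 A

(dE/dt)_max = V₀ω/d = 7.846×10^11 V/(m·s); ω = 1.37×10^7 rad/s.
I_d,max = ε₀ A (dE/dt)_max = (8.85×10^-12)(0.03530)(7.846×10^11) = 0.245 A.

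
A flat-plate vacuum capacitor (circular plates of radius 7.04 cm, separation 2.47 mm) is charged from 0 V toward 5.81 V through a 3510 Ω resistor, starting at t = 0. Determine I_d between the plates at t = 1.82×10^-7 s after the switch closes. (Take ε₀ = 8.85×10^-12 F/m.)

6.53×10^-4 A

C = ε₀A/d = (8.85×10^-12)(0.01557)/(2.47×10^-3) = 5.579×10^-11 F, so τ = RC = 1.958×10^-7 s.
The conduction current is I(t) = (V₀/R) e^(−t/τ), and the displacement current between the plates equals it.
t/τ = 0.9295; I_d = (5.81/3510) · e^(−0.9295) = (1.655×10^-3)(0.3948) = 6.53×10^-4 A.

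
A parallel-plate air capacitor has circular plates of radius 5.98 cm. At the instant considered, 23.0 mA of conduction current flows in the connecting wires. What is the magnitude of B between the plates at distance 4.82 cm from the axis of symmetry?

6.20×10^-8 T

No conduction current crosses the gap, so I_d there equals the 0.0230 A in the leads.
An Ampèrian loop of radius r encloses a fraction (r/R)² of I_d. Then B·2πr = μ₀ I_d (r/R)², giving B = μ₀ I_d r/(2πR²) = 6.20×10^-8 T.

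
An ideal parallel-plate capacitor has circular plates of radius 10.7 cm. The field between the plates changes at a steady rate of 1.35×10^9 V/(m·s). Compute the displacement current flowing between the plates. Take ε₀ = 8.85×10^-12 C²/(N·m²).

4.30×10^-4 A

I_d = ε₀ A (dE/dt) = (8.85×10^-12)(0.03597 m²)(1.35×10^9) = 4.30×10^-4 A.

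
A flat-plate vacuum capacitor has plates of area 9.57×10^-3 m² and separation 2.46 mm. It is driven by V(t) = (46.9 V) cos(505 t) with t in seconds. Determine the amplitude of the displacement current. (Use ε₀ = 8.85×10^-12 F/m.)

(dE/dt)_max = V₀ω/d = 9.628×10^6 V/(m·s); ω = 505 rad/s.
I_d,max = ε₀ A (dE/dt)_max = (8.85×10^-12)(9.57×10^-3)(9.628×10^6) = 8.15×10^-7 A.

8.15×10^-7 A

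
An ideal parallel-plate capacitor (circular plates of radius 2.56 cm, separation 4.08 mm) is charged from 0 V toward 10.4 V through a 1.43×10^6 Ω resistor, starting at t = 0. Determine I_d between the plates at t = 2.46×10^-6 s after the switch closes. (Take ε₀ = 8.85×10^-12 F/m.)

C = ε₀A/d = (8.85×10^-12)(2.059×10^-3)/(4.08×10^-3) = 4.466×10^-12 F and τ = RC = 6.386×10^-6 s. I_d in the gap equals the RC charging current.
I_d(t) = (V₀/R) e^(−t/τ) = 7.273×10^-6 · e^(−0.3852) = 4.95×10^-6 A.

4.95×10^-6 A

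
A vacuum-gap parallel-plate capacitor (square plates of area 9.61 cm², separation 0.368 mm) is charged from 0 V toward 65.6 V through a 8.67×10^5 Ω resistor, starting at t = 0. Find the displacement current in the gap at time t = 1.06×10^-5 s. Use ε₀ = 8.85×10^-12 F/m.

With C = ε₀A/d = (8.85×10^-12)(9.61×10^-4)/(3.68×10^-4) = 2.311×10^-11 F, the time constant is τ = RC = 2.004×10^-5 s, so t/τ = 0.5289 and e^(−t/τ) = 0.5893.
I_d = I_cond = (V₀/R) e^(−t/τ) = (7.566×10^-5)(0.5893) = 4.46×10^-5 A.

4.46×10^-5 A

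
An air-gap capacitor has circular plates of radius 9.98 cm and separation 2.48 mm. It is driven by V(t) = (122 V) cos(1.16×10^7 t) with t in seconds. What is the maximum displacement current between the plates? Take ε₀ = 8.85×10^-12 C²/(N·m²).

The displacement current equals the conduction current C dV/dt, which peaks at C V₀ ω.
With C = ε₀A/d = (8.85×10^-12)(0.03129)/(2.48×10^-3) = 1.117×10^-10 F and ω = 1.16×10^7 rad/s, I_d,max = (1.117×10^-10)(122)(1.16×10^7) = 0.158 A.

0.158 A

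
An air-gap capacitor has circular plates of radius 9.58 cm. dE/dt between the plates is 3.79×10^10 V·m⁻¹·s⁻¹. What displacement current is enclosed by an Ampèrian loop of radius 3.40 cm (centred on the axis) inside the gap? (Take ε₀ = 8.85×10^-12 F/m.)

I_d = ε₀ dΦ_E/dt = ε₀ πR² (dE/dt) = (8.85×10^-12)(0.02883)(3.79×10^10) = 9.670×10^-3 A through the full plate area.
Through an area πr² the displacement current is I_d·(πr²/πR²) = I_d (r/R)² = 1.22×10^-3 A.

1.22×10^-3 A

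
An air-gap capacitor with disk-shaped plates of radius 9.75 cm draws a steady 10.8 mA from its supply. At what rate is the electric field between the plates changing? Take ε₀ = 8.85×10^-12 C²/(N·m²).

4.09×10^10 V/(m·s)

By continuity, I_d in the gap equals the 10.8 mA flowing in the wire.
Since I_d = ε₀ A dE/dt, dE/dt = I_d/(ε₀A) = (0.0108)/((8.85×10^-12)(0.02986)) = 4.09×10^10 V/(m·s).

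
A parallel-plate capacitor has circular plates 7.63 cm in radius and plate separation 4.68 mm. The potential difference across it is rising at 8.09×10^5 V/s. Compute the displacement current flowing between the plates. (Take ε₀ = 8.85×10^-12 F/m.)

E = V/d so dE/dt = (dV/dt)/d = 1.729×10^8 V/(m·s), and I_d = ε₀ A dE/dt = (8.85×10^-12)(0.01829)(1.729×10^8) = 2.80×10^-5 A.

2.80×10^-5 A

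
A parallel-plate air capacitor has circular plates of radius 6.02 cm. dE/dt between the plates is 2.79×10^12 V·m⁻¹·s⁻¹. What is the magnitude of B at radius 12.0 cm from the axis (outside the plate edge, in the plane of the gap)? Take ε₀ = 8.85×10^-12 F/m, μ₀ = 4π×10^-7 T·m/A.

I_d = ε₀ dΦ_E/dt = ε₀ πR² (dE/dt) = (8.85×10^-12)(0.01139)(2.79×10^12) = 0.2812 A through the full plate area.
Outside the plates the loop encloses all of I_d, so B·2πr = μ₀ I_d and B = 4.69×10^-7 T.

4.69×10^-7 T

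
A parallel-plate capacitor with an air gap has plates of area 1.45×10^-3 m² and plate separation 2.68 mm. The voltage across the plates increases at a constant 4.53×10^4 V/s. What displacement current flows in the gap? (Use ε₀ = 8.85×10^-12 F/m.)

2.17×10^-7 A

The displacement current equals the charging current C dV/dt. With C = ε₀A/d = (8.85×10^-12)(1.45×10^-3)/(2.68×10^-3) = 4.788×10^-12 F, I_d = (4.788×10^-12)(4.53×10^4) = 2.17×10^-7 A.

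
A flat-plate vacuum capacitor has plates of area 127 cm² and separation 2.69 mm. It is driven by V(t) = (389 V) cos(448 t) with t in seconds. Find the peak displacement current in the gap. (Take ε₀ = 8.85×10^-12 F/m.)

7.28×10^-6 A

(dE/dt)_max = V₀ω/d = 6.479×10^7 V/(m·s); ω = 448 rad/s.
I_d,max = ε₀ A (dE/dt)_max = (8.85×10^-12)(0.0127)(6.479×10^7) = 7.28×10^-6 A.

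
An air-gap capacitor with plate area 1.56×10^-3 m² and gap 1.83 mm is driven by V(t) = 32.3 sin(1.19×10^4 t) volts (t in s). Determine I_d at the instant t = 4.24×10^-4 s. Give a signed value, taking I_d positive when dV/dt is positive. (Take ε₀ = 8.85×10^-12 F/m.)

9.48×10^-7 A

dE/dt = (V₀ω/d)·cos(ωt) with ωt = 5.0456 rad: (32.3)(1.19×10^4)(0.3271)/(1.83×10^-3) = 6.870×10^7 V/(m·s).
I_d = ε₀ A dE/dt = (8.85×10^-12)(1.56×10^-3)(6.870×10^7) = 9.48×10^-7 A.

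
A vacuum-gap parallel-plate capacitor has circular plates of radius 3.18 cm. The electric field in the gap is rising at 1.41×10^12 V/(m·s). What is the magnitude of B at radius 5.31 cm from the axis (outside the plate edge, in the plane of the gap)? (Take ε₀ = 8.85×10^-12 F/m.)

Total displacement current: I_d = ε₀(πR²)(dE/dt) = (8.85×10^-12)(3.177×10^-3)(1.41×10^12) = 0.03964 A.
For r ≥ R the full I_d is enclosed: B = μ₀ I_d/(2πr) = (4π×10^-7)(0.03964)/(2π·0.0531) = 1.49×10^-7 T.

1.49×10^-7 T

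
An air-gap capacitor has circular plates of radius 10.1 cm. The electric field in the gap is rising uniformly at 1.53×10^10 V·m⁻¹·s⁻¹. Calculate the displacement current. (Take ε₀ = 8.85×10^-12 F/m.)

4.34×10^-3 A

With a uniform field, Φ_E = EA, so I_d = ε₀ A dE/dt = 4.34×10^-3 A.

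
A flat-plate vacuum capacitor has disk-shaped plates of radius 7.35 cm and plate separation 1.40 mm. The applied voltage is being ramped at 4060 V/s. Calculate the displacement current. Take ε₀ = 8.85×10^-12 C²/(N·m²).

C = ε₀A/d = (8.85×10^-12)(0.01697)/(1.40×10^-3) = 1.073×10^-10 F.
I_d = C dV/dt = (1.073×10^-10)(4060) = 4.36×10^-7 A.

4.36×10^-7 A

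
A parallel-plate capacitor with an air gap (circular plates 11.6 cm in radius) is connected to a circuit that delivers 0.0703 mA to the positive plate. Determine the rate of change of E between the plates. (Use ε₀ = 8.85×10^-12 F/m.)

1.88×10^8 V/(m·s)

By continuity, I_d in the gap equals the 0.0703 mA flowing in the wire.
Then dE/dt = I_d/(ε₀A) = 1.88×10^8 V/(m·s).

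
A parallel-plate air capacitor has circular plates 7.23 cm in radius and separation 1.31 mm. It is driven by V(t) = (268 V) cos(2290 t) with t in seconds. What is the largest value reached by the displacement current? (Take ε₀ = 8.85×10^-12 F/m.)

6.81×10^-5 A

C = ε₀A/d = (8.85×10^-12)(0.01642)/(1.31×10^-3) = 1.109×10^-10 F; ω = 2290 rad/s.
I_d = C dV/dt, so |I_d|_max = C V₀ ω = (1.109×10^-10)(268)(2290) = 6.81×10^-5 A.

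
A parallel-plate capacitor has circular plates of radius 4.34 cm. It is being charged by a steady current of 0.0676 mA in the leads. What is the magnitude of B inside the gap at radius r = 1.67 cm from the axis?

1.20×10^-10 T

By continuity the displacement current in the gap matches the conduction current: I_d = 6.76×10^-5 A.
An Ampèrian loop of radius r encloses a fraction (r/R)² of I_d. Then B·2πr = μ₀ I_d (r/R)², giving B = μ₀ I_d r/(2πR²) = 1.20×10^-10 T.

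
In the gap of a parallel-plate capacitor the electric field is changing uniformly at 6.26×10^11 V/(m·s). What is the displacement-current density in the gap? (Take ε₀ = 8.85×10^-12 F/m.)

5.54 A/m²

The displacement-current density is ε₀ ∂E/∂t = (8.85×10^-12)(6.26×10^11) = 5.54 A/m².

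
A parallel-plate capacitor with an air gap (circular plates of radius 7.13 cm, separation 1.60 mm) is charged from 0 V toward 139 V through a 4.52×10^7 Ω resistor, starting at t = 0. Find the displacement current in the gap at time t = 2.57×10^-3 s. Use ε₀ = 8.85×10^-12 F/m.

1.62×10^-6 A

C = ε₀A/d = (8.85×10^-12)(0.01597)/(1.60×10^-3) = 8.833×10^-11 F and τ = RC = 3.993×10^-3 s. I_d in the gap equals the RC charging current.
I_d(t) = (V₀/R) e^(−t/τ) = 3.075×10^-6 · e^(−0.6436) = 1.62×10^-6 A.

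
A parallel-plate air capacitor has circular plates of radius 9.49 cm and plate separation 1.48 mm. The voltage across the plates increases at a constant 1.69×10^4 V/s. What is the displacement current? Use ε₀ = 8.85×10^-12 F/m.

2.86×10^-6 A

C = ε₀A/d = (8.85×10^-12)(0.02829)/(1.48×10^-3) = 1.692×10^-10 F.
I_d = C dV/dt = (1.692×10^-10)(1.69×10^4) = 2.86×10^-6 A.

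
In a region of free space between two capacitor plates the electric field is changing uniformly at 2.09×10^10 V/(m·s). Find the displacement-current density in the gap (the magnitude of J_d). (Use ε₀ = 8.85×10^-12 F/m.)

0.185 A/m²

J_d = ε₀ ∂E/∂t, so J_d = 0.185 A/m².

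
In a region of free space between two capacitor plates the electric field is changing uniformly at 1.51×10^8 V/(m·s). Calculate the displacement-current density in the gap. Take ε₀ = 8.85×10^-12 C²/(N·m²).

1.34×10^-3 A/m²

J_d = ε₀ dE/dt = (8.85×10^-12)(1.51×10^8) = 1.34×10^-3 A/m².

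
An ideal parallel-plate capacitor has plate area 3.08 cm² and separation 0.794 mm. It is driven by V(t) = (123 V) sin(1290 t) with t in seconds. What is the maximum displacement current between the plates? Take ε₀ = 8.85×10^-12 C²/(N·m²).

5.45×10^-7 A

C = ε₀A/d = (8.85×10^-12)(3.08×10^-4)/(7.94×10^-4) = 3.433×10^-12 F; ω = 1290 rad/s.
I_d = C dV/dt, so |I_d|_max = C V₀ ω = (3.433×10^-12)(123)(1290) = 5.45×10^-7 A.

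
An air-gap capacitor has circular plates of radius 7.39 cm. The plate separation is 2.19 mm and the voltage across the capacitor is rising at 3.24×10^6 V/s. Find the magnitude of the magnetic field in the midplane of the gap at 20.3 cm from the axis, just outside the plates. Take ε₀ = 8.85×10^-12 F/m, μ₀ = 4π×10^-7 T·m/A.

dE/dt = (dV/dt)/d = 1.479×10^9 V/(m·s); I_d = ε₀(πR²)(dE/dt) = (8.85×10^-12)(0.01716)(1.479×10^9) = 2.246×10^-4 A.
For r ≥ R the full I_d is enclosed: B = μ₀ I_d/(2πr) = (4π×10^-7)(2.246×10^-4)/(2π·0.203) = 2.21×10^-10 T.

2.21×10^-10 T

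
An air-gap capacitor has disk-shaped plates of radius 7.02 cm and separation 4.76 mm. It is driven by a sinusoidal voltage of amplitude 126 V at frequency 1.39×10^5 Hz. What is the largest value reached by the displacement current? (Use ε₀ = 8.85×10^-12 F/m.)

3.17×10^-3 A

C = ε₀A/d = (8.85×10^-12)(0.01548)/(4.76×10^-3) = 2.878×10^-11 F; ω = 2πf = 8.734×10^5 rad/s.
I_d = C dV/dt, so |I_d|_max = C V₀ ω = (2.878×10^-11)(126)(8.734×10^5) = 3.17×10^-3 A.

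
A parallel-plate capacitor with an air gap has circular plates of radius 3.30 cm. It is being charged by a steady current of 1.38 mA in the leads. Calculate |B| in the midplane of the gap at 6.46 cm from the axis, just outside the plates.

Between the plates the displacement current equals the wire current: I_d = 1.38 mA = 1.38×10^-3 A.
For r ≥ R the full I_d is enclosed: B = μ₀ I_d/(2πr) = (4π×10^-7)(1.38×10^-3)/(2π·0.0646) = 4.27×10^-9 T.

4.27×10^-9 T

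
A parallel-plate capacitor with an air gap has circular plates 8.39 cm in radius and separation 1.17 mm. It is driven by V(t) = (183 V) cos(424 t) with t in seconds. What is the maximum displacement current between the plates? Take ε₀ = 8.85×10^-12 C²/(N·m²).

(dE/dt)_max = V₀ω/d = 6.632×10^7 V/(m·s); ω = 424 rad/s.
I_d,max = ε₀ A (dE/dt)_max = (8.85×10^-12)(0.02211)(6.632×10^7) = 1.30×10^-5 A.

1.30×10^-5 A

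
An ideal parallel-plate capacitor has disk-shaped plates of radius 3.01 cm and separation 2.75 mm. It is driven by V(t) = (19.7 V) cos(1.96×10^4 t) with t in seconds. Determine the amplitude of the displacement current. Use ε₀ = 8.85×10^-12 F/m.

The displacement current equals the conduction current C dV/dt, which peaks at C V₀ ω.
With C = ε₀A/d = (8.85×10^-12)(2.846×10^-3)/(2.75×10^-3) = 9.159×10^-12 F and ω = 1.96×10^4 rad/s, I_d,max = (9.159×10^-12)(19.7)(1.96×10^4) = 3.54×10^-6 A.

3.54×10^-6 A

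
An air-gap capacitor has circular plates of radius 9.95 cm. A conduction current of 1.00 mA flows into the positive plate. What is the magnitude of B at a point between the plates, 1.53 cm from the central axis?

By continuity the displacement current in the gap matches the conduction current: I_d = 1.00×10^-3 A.
∮B·dl = μ₀ I_d,enc with I_d,enc = I_d r²/R² = 2.364×10^-5 A; so B = μ₀ I_d,enc/(2πr) = 3.09×10^-10 T.

3.09×10^-10 T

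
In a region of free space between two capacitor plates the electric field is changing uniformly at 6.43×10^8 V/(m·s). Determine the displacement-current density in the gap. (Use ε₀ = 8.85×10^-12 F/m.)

5.69×10^-3 A/m²

J_d = ε₀ ∂E/∂t, so J_d = 5.69×10^-3 A/m².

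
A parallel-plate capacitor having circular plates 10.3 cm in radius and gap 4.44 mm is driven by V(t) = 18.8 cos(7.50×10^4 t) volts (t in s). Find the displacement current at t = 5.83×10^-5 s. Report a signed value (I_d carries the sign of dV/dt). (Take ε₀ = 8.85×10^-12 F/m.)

C = ε₀A/d = (8.85×10^-12)(0.03333)/(4.44×10^-3) = 6.643×10^-11 F. dV/dt = V₀ω·−sin(ωt); at ωt = 4.3725 rad this factor is 0.9428.
I_d = C dV/dt = (6.643×10^-11)(18.8)(7.50×10^4)(0.9428) = 8.83×10^-5 A.

8.83×10^-5 A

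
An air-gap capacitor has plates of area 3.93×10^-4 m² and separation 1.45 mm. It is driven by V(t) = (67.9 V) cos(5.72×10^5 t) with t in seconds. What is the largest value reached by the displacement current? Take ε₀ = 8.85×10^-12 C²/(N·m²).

C = ε₀A/d = (8.85×10^-12)(3.93×10^-4)/(1.45×10^-3) = 2.399×10^-12 F; ω = 5.72×10^5 rad/s.
I_d = C dV/dt, so |I_d|_max = C V₀ ω = (2.399×10^-12)(67.9)(5.72×10^5) = 9.32×10^-5 A.

9.32×10^-5 A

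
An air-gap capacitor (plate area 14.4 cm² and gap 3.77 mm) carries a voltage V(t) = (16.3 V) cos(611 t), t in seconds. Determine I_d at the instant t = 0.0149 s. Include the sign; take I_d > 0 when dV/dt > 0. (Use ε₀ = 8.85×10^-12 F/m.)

C = ε₀A/d = (8.85×10^-12)(1.44×10^-3)/(3.77×10^-3) = 3.380×10^-12 F. dV/dt = V₀ω·−sin(ωt); at ωt = 9.1039 rad this factor is -0.3154.
I_d = C dV/dt = (3.380×10^-12)(16.3)(611)(-0.3154) = -1.06×10^-8 A.

-1.06×10^-8 A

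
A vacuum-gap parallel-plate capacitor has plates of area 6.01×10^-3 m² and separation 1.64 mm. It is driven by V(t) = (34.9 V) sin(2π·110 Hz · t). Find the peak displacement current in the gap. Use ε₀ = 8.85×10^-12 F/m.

The displacement current equals the conduction current C dV/dt, which peaks at C V₀ ω.
With C = ε₀A/d = (8.85×10^-12)(6.01×10^-3)/(1.64×10^-3) = 3.243×10^-11 F and ω = 2πf = 691.2 rad/s, I_d,max = (3.243×10^-11)(34.9)(691.2) = 7.82×10^-7 A.

7.82×10^-7 A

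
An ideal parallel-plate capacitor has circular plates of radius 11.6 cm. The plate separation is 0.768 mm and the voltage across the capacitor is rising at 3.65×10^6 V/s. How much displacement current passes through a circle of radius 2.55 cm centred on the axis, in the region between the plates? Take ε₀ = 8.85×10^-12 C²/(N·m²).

8.59×10^-5 A

dE/dt = (dV/dt)/d = 4.753×10^9 V/(m·s); I_d = ε₀(πR²)(dE/dt) = (8.85×10^-12)(0.04227)(4.753×10^9) = 1.778×10^-3 A.
The field is uniform, so I_d,enc = I_d (r/R)² = (1.778×10^-3)(2.55/11.6)² = 8.59×10^-5 A.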